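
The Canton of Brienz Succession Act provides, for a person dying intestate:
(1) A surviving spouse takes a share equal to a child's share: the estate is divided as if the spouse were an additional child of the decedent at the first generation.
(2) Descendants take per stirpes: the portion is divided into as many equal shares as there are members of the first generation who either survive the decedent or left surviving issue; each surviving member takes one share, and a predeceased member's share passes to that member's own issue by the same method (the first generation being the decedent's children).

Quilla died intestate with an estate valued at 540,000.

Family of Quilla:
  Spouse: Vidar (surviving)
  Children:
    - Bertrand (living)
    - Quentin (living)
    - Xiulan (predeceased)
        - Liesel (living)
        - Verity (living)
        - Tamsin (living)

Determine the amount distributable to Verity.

Verity receives 45,000.

The spouse counts as an additional share at the children's level, so there are 4 primary shares of 135,000. Vidar takes one such share (135,000).
The children's combined portion (405,000) is divided into 3 shares of 135,000: Bertrand and Quentin each take 135,000; Xiulan's 135,000 share passes to Xiulan's issue.
Xiulan's share (135,000) is divided into 3 shares of 45,000: Liesel, Verity, and Tamsin each take 45,000.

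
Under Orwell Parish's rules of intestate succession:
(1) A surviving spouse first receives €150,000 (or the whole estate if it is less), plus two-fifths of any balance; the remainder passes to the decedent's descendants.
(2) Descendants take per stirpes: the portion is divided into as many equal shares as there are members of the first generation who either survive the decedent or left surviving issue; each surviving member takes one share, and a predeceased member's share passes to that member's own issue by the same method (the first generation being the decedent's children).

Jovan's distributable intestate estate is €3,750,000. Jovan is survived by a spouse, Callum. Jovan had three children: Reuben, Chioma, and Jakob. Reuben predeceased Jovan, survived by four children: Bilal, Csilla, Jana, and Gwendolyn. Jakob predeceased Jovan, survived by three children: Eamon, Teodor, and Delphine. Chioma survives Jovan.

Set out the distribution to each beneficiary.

Callum: €1,590,000; Bilal: €180,000; Csilla: €180,000; Jana: €180,000; Gwendolyn: €180,000; Chioma: €720,000; Eamon: €240,000; Teodor: €240,000; Delphine: €240,000

Callum first takes €150,000, leaving a balance of €3,600,000. Callum then takes two-fifths of the balance (€1,440,000), for a total of €1,590,000. The remaining €2,160,000 passes to the descendants.
The descendants' portion (€2,160,000) is divided into 3 shares of €720,000: Chioma takes €720,000; Reuben's €720,000 share passes to Reuben's issue; Jakob's €720,000 share passes to Jakob's issue.
Reuben's share (€720,000) is divided into 4 shares of €180,000: Bilal, Csilla, Jana, and Gwendolyn each take €180,000.
Jakob's share (€720,000) is divided into 3 shares of €240,000: Eamon, Teodor, and Delphine each take €240,000.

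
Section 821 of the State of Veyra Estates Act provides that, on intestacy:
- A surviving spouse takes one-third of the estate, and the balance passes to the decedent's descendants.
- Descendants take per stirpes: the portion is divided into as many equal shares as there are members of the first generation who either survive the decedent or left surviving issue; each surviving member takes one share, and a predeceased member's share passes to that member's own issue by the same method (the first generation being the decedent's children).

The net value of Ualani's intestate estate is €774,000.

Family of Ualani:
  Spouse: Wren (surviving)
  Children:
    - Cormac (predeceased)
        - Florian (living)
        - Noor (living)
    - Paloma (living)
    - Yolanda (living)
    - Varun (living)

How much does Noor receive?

Wren takes one-third of €774,000 = €258,000. The remaining €516,000 passes to the descendants.
The descendants' portion (€516,000) is divided into 4 shares of €129,000: Paloma, Yolanda, and Varun each take €129,000; Cormac's €129,000 share passes to Cormac's issue.
Cormac's share (€129,000) is divided into 2 shares of €64,500: Florian and Noor each take €64,500.

Noor receives €64,500.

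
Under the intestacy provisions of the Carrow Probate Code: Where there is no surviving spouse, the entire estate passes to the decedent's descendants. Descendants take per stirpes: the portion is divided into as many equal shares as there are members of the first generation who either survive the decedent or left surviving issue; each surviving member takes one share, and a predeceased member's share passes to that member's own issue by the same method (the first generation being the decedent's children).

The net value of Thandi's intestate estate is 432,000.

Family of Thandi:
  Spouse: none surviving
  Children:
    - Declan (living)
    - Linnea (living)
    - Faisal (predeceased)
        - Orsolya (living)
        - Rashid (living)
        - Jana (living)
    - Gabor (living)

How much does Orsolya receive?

Orsolya receives 36,000.

The entire 432,000 passes to the descendants.
That amount (432,000) is divided into 4 shares of 108,000: Declan, Linnea, and Gabor each take 108,000; Faisal's 108,000 share passes to Faisal's issue.
Faisal's share (108,000) is divided into 3 shares of 36,000: Orsolya, Rashid, and Jana each take 36,000.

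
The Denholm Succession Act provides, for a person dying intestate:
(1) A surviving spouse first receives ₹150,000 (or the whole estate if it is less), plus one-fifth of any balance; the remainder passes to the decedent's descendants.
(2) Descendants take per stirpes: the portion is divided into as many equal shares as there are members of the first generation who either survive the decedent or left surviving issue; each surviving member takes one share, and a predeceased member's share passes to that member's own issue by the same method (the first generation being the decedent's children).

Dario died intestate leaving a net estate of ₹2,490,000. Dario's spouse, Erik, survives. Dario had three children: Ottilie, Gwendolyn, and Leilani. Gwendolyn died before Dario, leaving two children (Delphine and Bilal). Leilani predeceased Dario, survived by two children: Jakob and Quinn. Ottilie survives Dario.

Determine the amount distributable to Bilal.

Erik first takes ₹150,000, leaving a balance of ₹2,340,000. Erik then takes one-fifth of the balance (₹468,000), for a total of ₹618,000. The remaining ₹1,872,000 passes to the descendants.
The descendants' portion (₹1,872,000) is divided into 3 shares of ₹624,000: Ottilie takes ₹624,000; Gwendolyn's ₹624,000 share passes to Gwendolyn's issue; Leilani's ₹624,000 share passes to Leilani's issue.
Gwendolyn's share (₹624,000) is divided into 2 shares of ₹312,000: Delphine and Bilal each take ₹312,000.
Leilani's share (₹624,000) is divided into 2 shares of ₹312,000: Jakob and Quinn each take ₹312,000.

Bilal receives ₹312,000.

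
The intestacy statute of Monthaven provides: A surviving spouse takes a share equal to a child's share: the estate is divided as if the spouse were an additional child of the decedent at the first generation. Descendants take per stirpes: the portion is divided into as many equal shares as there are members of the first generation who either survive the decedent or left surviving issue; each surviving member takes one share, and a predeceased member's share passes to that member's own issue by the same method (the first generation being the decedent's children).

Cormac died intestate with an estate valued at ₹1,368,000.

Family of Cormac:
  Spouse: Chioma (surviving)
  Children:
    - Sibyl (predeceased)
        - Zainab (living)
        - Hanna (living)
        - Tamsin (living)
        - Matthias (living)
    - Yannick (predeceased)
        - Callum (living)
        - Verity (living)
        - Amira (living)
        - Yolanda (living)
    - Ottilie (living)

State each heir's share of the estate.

The spouse counts as an additional share at the children's level, so there are 4 primary shares of ₹342,000. Chioma takes one such share (₹342,000).
The children's combined portion (₹1,026,000) is divided into 3 shares of ₹342,000: Ottilie takes ₹342,000; Sibyl's ₹342,000 share passes to Sibyl's issue; Yannick's ₹342,000 share passes to Yannick's issue.
Sibyl's share (₹342,000) is divided into 4 shares of ₹85,500: Zainab, Hanna, Tamsin, and Matthias each take ₹85,500.
Yannick's share (₹342,000) is divided into 4 shares of ₹85,500: Callum, Verity, Amira, and Yolanda each take ₹85,500.

Chioma: ₹342,000; Zainab: ₹85,500; Hanna: ₹85,500; Tamsin: ₹85,500; Matthias: ₹85,500; Callum: ₹85,500; Verity: ₹85,500; Amira: ₹85,500; Yolanda: ₹85,500; Ottilie: ₹342,000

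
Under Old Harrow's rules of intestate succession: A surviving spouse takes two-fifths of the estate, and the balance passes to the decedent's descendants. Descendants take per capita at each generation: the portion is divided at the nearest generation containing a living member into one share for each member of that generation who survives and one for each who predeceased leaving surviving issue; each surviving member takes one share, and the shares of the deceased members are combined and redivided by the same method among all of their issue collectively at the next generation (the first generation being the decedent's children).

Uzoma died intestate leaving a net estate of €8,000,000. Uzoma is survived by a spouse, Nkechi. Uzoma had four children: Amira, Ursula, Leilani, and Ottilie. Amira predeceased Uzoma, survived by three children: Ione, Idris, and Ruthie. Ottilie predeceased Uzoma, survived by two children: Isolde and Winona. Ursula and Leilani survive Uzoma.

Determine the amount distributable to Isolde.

Nkechi takes two-fifths of €8,000,000 = €3,200,000. The remaining €4,800,000 passes to the descendants.
The descendants' portion (€4,800,000) is divided at the children's generation into 4 shares of €1,200,000. Ursula and Leilani each take €1,200,000. The 2 shares of the deceased (Amira and Ottilie) are combined into a pool of €2,400,000.
That pool (€2,400,000) is divided at the grandchildren's generation equally among Ione, Idris, Ruthie, Isolde, and Winona: €480,000 each.

Isolde receives €480,000.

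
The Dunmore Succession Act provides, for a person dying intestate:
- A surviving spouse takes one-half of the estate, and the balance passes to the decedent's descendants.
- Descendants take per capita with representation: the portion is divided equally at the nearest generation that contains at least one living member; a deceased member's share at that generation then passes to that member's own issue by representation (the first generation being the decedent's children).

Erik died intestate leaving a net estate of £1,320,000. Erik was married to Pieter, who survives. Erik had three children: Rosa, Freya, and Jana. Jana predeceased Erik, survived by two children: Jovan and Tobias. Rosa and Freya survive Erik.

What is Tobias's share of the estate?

Pieter takes one-half of £1,320,000 = £660,000. The remaining £660,000 passes to the descendants.
The descendants' portion (£660,000) is divided into 3 shares of £220,000: Rosa and Freya each take £220,000; Jana's £220,000 share passes to Jana's issue.
Jana's share (£220,000) is divided into 2 shares of £110,000: Jovan and Tobias each take £110,000.

Tobias receives £110,000.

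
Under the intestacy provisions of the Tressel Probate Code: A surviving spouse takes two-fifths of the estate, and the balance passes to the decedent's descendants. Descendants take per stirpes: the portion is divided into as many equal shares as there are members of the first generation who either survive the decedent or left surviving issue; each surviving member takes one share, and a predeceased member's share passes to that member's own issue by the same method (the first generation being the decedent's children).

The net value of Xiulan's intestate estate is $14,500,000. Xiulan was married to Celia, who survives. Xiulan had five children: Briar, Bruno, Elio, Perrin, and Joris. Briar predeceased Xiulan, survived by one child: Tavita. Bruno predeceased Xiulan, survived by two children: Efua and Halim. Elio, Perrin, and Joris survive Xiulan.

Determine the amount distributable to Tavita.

Tavita receives $1,740,000.

Celia takes two-fifths of $14,500,000 = $5,800,000. The remaining $8,700,000 passes to the descendants.
The descendants' portion ($8,700,000) is divided into 5 shares of $1,740,000: Elio, Perrin, and Joris each take $1,740,000; Briar's $1,740,000 share passes to Briar's issue; Bruno's $1,740,000 share passes to Bruno's issue.
Briar's share ($1,740,000) passes entirely to Tavita.
Bruno's share ($1,740,000) is divided into 2 shares of $870,000: Efua and Halim each take $870,000.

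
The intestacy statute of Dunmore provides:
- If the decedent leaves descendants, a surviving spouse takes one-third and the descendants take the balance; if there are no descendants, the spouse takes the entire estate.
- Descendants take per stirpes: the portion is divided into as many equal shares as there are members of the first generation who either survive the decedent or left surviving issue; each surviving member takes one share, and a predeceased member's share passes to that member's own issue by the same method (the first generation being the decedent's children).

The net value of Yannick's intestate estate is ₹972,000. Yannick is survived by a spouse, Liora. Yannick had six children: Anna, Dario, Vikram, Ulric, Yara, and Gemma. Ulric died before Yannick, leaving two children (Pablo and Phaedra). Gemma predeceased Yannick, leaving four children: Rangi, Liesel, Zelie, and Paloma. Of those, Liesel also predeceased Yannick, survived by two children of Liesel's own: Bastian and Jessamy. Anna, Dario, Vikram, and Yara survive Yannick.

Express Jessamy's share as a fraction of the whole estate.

Jessamy receives 1/72 of the estate.

Liora takes one-third of ₹972,000 = ₹324,000. The remaining ₹648,000 passes to the descendants.
The descendants' portion (₹648,000) is divided into 6 shares of ₹108,000: Anna, Dario, Vikram, and Yara each take ₹108,000; Ulric's ₹108,000 share passes to Ulric's issue; Gemma's ₹108,000 share passes to Gemma's issue.
Ulric's share (₹108,000) is divided into 2 shares of ₹54,000: Pablo and Phaedra each take ₹54,000.
Gemma's share (₹108,000) is divided into 4 shares of ₹27,000: Rangi, Zelie, and Paloma each take ₹27,000; Liesel's ₹27,000 share passes to Liesel's issue.
Liesel's share (₹27,000) is divided into 2 shares of ₹13,500: Bastian and Jessamy each take ₹13,500.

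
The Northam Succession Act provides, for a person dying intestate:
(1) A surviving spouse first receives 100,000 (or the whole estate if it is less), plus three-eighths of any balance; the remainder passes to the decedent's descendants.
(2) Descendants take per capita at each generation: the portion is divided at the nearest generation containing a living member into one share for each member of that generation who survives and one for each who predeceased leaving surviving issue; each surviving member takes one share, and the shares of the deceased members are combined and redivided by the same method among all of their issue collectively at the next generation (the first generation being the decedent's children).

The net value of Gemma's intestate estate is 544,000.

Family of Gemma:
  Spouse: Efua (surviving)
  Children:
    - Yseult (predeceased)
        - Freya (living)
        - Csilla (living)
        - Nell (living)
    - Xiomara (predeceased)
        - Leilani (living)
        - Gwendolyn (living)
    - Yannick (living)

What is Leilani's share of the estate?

Leilani receives 37,000.

Efua first takes 100,000, leaving a balance of 444,000. Efua then takes three-eighths of the balance (166,500), for a total of 266,500. The remaining 277,500 passes to the descendants.
The descendants' portion (277,500) is divided at the children's generation into 3 shares of 92,500. Yannick takes 92,500. The 2 shares of the deceased (Yseult and Xiomara) are combined into a pool of 185,000.
That pool (185,000) is divided at the grandchildren's generation equally among Freya, Csilla, Nell, Leilani, and Gwendolyn: 37,000 each.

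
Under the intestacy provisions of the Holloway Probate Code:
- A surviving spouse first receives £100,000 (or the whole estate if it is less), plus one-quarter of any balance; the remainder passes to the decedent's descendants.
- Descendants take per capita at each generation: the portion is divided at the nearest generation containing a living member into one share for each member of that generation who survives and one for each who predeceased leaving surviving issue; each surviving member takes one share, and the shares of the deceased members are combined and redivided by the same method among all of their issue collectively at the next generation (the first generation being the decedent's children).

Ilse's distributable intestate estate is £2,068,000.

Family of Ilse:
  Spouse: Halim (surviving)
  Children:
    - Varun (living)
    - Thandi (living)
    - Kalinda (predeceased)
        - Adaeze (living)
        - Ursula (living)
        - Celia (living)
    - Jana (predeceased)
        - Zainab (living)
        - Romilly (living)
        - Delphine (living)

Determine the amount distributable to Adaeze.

Adaeze receives £123,000.

Halim first takes £100,000, leaving a balance of £1,968,000. Halim then takes one-quarter of the balance (£492,000), for a total of £592,000. The remaining £1,476,000 passes to the descendants.
The descendants' portion (£1,476,000) is divided at the children's generation into 4 shares of £369,000. Varun and Thandi each take £369,000. The 2 shares of the deceased (Kalinda and Jana) are combined into a pool of £738,000.
That pool (£738,000) is divided at the grandchildren's generation equally among Adaeze, Ursula, Celia, Zainab, Romilly, and Delphine: £123,000 each.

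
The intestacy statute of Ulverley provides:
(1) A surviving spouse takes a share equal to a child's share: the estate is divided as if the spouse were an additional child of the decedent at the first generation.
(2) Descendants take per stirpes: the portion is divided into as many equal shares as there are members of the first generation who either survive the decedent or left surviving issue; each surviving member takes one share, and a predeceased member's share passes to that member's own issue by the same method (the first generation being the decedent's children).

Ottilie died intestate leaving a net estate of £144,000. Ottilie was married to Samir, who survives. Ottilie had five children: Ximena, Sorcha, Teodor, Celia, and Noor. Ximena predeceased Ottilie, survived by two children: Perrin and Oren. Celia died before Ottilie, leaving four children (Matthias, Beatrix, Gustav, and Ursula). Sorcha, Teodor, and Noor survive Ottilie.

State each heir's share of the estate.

Samir: £24,000; Perrin: £12,000; Oren: £12,000; Sorcha: £24,000; Teodor: £24,000; Matthias: £6,000; Beatrix: £6,000; Gustav: £6,000; Ursula: £6,000; Noor: £24,000

The spouse counts as an additional share at the children's level, so there are 6 primary shares of £24,000. Samir takes one such share (£24,000).
The children's combined portion (£120,000) is divided into 5 shares of £24,000: Sorcha, Teodor, and Noor each take £24,000; Ximena's £24,000 share passes to Ximena's issue; Celia's £24,000 share passes to Celia's issue.
Ximena's share (£24,000) is divided into 2 shares of £12,000: Perrin and Oren each take £12,000.
Celia's share (£24,000) is divided into 4 shares of £6,000: Matthias, Beatrix, Gustav, and Ursula each take £6,000.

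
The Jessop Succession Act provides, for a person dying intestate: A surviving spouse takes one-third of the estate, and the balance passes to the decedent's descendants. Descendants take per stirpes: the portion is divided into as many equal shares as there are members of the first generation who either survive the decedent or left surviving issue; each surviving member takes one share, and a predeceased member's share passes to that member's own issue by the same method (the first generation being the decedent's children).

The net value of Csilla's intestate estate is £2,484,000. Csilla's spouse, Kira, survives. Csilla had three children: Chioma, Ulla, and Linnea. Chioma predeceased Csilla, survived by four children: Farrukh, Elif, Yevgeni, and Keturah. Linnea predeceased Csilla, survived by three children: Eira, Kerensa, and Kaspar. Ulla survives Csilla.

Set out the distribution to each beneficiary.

Kira takes one-third of £2,484,000 = £828,000. The remaining £1,656,000 passes to the descendants.
The descendants' portion (£1,656,000) is divided into 3 shares of £552,000: Ulla takes £552,000; Chioma's £552,000 share passes to Chioma's issue; Linnea's £552,000 share passes to Linnea's issue.
Chioma's share (£552,000) is divided into 4 shares of £138,000: Farrukh, Elif, Yevgeni, and Keturah each take £138,000.
Linnea's share (£552,000) is divided into 3 shares of £184,000: Eira, Kerensa, and Kaspar each take £184,000.

Kira: £828,000; Farrukh: £138,000; Elif: £138,000; Yevgeni: £138,000; Keturah: £138,000; Ulla: £552,000; Eira: £184,000; Kerensa: £184,000; Kaspar: £184,000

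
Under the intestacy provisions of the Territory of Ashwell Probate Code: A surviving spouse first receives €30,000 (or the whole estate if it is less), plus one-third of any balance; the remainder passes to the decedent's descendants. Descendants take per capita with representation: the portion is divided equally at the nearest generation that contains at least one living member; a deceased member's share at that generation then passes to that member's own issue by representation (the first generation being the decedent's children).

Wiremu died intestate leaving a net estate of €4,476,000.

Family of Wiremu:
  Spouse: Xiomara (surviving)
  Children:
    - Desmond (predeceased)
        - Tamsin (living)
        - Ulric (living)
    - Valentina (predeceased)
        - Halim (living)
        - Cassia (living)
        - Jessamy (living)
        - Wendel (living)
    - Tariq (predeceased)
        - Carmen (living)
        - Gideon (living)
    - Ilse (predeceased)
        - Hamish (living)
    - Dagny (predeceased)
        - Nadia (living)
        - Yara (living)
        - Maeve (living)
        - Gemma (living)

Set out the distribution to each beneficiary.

Xiomara first takes €30,000, leaving a balance of €4,446,000. Xiomara then takes one-third of the balance (€1,482,000), for a total of €1,512,000. The remaining €2,964,000 passes to the descendants.
No child survives, so the initial division is made at the grandchildren's generation.
The descendants' portion (€2,964,000) is divided into 13 shares of €228,000: Tamsin, Ulric, Halim, Cassia, Jessamy, Wendel, Carmen, Gideon, Hamish, Nadia, Yara, Maeve, and Gemma each take €228,000.

Xiomara: €1,512,000; Tamsin: €228,000; Ulric: €228,000; Halim: €228,000; Cassia: €228,000; Jessamy: €228,000; Wendel: €228,000; Carmen: €228,000; Gideon: €228,000; Hamish: €228,000; Nadia: €228,000; Yara: €228,000; Maeve: €228,000; Gemma: €228,000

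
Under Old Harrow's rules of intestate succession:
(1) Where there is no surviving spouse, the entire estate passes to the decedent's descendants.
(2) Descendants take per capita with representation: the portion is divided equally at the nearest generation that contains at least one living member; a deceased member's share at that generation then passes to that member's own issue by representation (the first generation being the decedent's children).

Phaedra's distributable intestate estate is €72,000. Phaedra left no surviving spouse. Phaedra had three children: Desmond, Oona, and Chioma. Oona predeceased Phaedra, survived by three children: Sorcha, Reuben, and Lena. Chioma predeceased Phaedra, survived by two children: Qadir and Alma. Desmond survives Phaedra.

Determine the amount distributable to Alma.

The entire €72,000 passes to the descendants.
That amount (€72,000) is divided into 3 shares of €24,000: Desmond takes €24,000; Oona's €24,000 share passes to Oona's issue; Chioma's €24,000 share passes to Chioma's issue.
Oona's share (€24,000) is divided into 3 shares of €8,000: Sorcha, Reuben, and Lena each take €8,000.
Chioma's share (€24,000) is divided into 2 shares of €12,000: Qadir and Alma each take €12,000.

Alma receives €12,000.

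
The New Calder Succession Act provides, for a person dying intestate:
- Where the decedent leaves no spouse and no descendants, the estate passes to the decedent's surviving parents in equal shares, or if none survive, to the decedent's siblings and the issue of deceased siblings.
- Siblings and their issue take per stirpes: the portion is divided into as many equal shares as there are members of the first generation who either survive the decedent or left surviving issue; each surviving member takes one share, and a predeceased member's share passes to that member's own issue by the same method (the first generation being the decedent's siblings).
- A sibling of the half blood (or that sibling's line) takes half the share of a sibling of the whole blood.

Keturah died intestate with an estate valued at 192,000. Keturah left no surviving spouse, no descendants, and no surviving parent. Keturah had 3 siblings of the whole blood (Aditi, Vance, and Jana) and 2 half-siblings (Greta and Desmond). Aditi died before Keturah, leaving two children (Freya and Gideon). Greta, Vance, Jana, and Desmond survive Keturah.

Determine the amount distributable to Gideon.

Gideon receives 24,000.

The entire 192,000 passes to the siblings and their issue.
Counting each half-blood sibling's line as half a unit, there are 4 units in 192,000, so one unit is 48,000. Whole-blood lines (Aditi, Vance, and Jana) take 48,000 each; half-blood lines (Greta and Desmond) take 24,000 each.
Aditi's share (48,000) is divided into 2 shares of 24,000: Freya and Gideon each take 24,000.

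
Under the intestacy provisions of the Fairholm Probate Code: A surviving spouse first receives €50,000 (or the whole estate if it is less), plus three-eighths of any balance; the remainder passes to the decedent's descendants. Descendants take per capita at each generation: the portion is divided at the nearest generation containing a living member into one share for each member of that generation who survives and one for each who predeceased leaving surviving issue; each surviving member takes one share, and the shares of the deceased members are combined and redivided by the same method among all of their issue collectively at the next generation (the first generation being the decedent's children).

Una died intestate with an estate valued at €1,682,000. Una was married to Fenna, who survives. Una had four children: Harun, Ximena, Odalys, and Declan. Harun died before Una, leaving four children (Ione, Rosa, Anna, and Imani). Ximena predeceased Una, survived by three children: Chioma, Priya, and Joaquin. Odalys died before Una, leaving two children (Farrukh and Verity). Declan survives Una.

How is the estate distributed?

Fenna first takes €50,000, leaving a balance of €1,632,000. Fenna then takes three-eighths of the balance (€612,000), for a total of €662,000. The remaining €1,020,000 passes to the descendants.
The descendants' portion (€1,020,000) is divided at the children's generation into 4 shares of €255,000. Declan takes €255,000. The 3 shares of the deceased (Harun, Ximena, and Odalys) are combined into a pool of €765,000.
That pool (€765,000) is divided at the grandchildren's generation equally among Ione, Rosa, Anna, Imani, Chioma, Priya, Joaquin, Farrukh, and Verity: €85,000 each.

Fenna: €662,000; Ione: €85,000; Rosa: €85,000; Anna: €85,000; Imani: €85,000; Chioma: €85,000; Priya: €85,000; Joaquin: €85,000; Farrukh: €85,000; Verity: €85,000; Declan: €255,000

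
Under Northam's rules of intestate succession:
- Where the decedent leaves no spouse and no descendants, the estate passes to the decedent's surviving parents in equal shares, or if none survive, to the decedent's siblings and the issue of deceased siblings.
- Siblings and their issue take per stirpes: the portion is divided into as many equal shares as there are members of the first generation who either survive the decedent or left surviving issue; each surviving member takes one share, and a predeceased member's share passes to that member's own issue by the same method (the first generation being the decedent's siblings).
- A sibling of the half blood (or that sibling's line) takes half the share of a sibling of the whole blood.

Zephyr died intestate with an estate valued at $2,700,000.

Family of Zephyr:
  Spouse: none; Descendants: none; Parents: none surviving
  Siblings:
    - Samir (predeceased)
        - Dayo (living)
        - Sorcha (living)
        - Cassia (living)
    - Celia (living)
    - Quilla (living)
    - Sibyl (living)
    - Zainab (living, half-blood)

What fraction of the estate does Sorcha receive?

Sorcha receives 2/27 of the estate.

The entire $2,700,000 passes to the siblings and their issue.
Counting each half-blood sibling's line as half a unit, there are 9/2 units in $2,700,000, so one unit is $600,000. Whole-blood lines (Samir, Celia, Quilla, and Sibyl) take $600,000 each; half-blood lines (Zainab) take $300,000 each.
Samir's share ($600,000) is divided into 3 shares of $200,000: Dayo, Sorcha, and Cassia each take $200,000.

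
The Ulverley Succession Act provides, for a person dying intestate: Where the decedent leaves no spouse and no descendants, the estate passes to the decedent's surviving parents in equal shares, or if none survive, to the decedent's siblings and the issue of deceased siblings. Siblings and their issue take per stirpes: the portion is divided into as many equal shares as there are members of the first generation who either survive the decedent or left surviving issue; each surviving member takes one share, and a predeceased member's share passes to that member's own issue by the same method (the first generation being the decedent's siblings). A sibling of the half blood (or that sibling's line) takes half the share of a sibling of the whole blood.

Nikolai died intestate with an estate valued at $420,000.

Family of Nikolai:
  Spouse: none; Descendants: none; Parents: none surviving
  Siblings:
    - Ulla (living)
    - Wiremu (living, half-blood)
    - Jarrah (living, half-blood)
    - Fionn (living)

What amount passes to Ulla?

Ulla receives $140,000.

The entire $420,000 passes to the siblings and their issue.
Counting each half-blood sibling's line as half a unit, there are 3 units in $420,000, so one unit is $140,000. Whole-blood lines (Ulla and Fionn) take $140,000 each; half-blood lines (Wiremu and Jarrah) take $70,000 each.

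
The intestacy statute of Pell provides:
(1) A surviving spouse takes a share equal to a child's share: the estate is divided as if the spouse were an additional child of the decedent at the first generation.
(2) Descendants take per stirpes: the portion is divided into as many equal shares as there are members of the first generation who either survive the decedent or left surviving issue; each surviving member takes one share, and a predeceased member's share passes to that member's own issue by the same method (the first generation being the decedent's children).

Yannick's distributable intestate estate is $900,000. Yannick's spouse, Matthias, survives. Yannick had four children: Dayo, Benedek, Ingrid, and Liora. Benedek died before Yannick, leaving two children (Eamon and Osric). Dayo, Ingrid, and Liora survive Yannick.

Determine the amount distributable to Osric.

The spouse counts as an additional share at the children's level, so there are 5 primary shares of $180,000. Matthias takes one such share ($180,000).
The children's combined portion ($720,000) is divided into 4 shares of $180,000: Dayo, Ingrid, and Liora each take $180,000; Benedek's $180,000 share passes to Benedek's issue.
Benedek's share ($180,000) is divided into 2 shares of $90,000: Eamon and Osric each take $90,000.

Osric receives $90,000.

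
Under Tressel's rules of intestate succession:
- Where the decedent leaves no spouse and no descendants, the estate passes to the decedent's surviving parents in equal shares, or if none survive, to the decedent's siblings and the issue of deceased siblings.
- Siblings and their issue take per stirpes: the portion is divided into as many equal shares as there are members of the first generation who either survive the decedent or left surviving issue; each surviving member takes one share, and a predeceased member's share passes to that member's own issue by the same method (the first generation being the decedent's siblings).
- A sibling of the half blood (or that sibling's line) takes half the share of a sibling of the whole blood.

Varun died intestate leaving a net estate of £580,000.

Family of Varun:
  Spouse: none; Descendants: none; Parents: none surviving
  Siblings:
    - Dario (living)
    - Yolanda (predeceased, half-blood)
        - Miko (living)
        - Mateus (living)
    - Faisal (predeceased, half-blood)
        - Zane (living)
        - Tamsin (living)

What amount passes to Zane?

The entire £580,000 passes to the siblings and their issue.
Counting each half-blood sibling's line as half a unit, there are 2 units in £580,000, so one unit is £290,000. Whole-blood lines (Dario) take £290,000 each; half-blood lines (Yolanda and Faisal) take £145,000 each.
Yolanda's share (£145,000) is divided into 2 shares of £72,500: Miko and Mateus each take £72,500.
Faisal's share (£145,000) is divided into 2 shares of £72,500: Zane and Tamsin each take £72,500.

Zane receives £72,500.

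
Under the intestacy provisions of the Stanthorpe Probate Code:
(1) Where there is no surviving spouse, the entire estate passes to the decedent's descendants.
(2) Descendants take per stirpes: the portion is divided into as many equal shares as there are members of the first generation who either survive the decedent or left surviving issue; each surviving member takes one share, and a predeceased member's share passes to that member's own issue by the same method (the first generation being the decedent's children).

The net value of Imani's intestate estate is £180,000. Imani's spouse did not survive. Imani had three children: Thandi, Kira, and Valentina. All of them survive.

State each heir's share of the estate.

The entire £180,000 passes to the descendants.
That amount (£180,000) is divided into 3 shares of £60,000: Thandi, Kira, and Valentina each take £60,000.

Thandi: £60,000; Kira: £60,000; Valentina: £60,000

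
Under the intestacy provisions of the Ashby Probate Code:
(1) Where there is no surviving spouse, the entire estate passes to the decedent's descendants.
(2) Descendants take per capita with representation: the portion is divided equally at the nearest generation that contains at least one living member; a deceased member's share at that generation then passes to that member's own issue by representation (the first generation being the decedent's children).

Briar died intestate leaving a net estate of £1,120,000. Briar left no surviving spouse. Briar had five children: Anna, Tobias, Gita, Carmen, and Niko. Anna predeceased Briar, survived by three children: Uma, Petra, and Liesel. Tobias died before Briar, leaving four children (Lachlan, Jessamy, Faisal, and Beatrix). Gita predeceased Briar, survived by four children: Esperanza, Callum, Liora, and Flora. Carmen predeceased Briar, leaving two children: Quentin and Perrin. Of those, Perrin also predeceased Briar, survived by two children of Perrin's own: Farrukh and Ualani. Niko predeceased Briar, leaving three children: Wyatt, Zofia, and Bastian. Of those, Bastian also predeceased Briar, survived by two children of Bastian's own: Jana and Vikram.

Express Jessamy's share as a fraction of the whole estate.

The entire £1,120,000 passes to the descendants.
No child survives, so the initial division is made at the grandchildren's generation.
That amount (£1,120,000) is divided into 16 shares of £70,000: Uma, Petra, Liesel, Lachlan, Jessamy, Faisal, Beatrix, Esperanza, Callum, Liora, Flora, Quentin, Wyatt, and Zofia each take £70,000; Perrin's £70,000 share passes to Perrin's issue; Bastian's £70,000 share passes to Bastian's issue.
Perrin's share (£70,000) is divided into 2 shares of £35,000: Farrukh and Ualani each take £35,000.
Bastian's share (£70,000) is divided into 2 shares of £35,000: Jana and Vikram each take £35,000.

Jessamy receives 1/16 of the estate.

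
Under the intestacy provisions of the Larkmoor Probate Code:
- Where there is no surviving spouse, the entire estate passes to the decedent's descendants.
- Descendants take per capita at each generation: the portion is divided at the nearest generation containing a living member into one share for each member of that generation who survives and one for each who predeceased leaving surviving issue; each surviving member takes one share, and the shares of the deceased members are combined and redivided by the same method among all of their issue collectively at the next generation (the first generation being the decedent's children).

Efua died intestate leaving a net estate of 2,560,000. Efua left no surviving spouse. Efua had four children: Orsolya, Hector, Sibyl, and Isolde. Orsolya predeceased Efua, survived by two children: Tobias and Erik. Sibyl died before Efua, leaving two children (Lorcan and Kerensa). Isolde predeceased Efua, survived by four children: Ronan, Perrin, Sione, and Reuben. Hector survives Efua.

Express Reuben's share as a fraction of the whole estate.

Reuben receives 3/32 of the estate.

The entire 2,560,000 passes to the descendants.
That amount (2,560,000) is divided at the children's generation into 4 shares of 640,000. Hector takes 640,000. The 3 shares of the deceased (Orsolya, Sibyl, and Isolde) are combined into a pool of 1,920,000.
That pool (1,920,000) is divided at the grandchildren's generation equally among Tobias, Erik, Lorcan, Kerensa, Ronan, Perrin, Sione, and Reuben: 240,000 each.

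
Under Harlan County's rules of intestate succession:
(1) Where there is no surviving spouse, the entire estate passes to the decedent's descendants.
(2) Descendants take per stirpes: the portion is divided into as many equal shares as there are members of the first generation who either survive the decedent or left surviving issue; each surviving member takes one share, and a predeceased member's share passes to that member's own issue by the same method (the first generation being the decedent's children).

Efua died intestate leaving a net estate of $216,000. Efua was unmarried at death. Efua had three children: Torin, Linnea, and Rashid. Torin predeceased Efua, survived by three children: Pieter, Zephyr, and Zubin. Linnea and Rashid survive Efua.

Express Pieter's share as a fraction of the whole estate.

The entire $216,000 passes to the descendants.
That amount ($216,000) is divided into 3 shares of $72,000: Linnea and Rashid each take $72,000; Torin's $72,000 share passes to Torin's issue.
Torin's share ($72,000) is divided into 3 shares of $24,000: Pieter, Zephyr, and Zubin each take $24,000.

Pieter receives 1/9 of the estate.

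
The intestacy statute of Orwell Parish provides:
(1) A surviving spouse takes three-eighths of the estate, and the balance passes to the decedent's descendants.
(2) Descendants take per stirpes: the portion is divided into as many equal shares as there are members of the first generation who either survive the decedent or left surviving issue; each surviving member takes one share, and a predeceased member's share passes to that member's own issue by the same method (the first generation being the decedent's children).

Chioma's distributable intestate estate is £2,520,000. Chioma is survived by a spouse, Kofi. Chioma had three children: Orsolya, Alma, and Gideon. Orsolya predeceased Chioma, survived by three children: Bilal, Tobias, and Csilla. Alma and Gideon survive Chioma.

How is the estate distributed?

Kofi: £945,000; Bilal: £175,000; Tobias: £175,000; Csilla: £175,000; Alma: £525,000; Gideon: £525,000

Kofi takes three-eighths of £2,520,000 = £945,000. The remaining £1,575,000 passes to the descendants.
The descendants' portion (£1,575,000) is divided into 3 shares of £525,000: Alma and Gideon each take £525,000; Orsolya's £525,000 share passes to Orsolya's issue.
Orsolya's share (£525,000) is divided into 3 shares of £175,000: Bilal, Tobias, and Csilla each take £175,000.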